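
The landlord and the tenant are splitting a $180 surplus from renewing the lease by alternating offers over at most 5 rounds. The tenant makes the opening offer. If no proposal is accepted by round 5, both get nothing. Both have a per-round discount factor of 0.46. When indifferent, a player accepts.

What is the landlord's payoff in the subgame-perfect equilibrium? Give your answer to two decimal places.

Round 5 (the tenant proposes): rejection yields 0 for the landlord; the tenant offers 0 and keeps 180.
Round 4 (the landlord proposes): the tenant can get 180 next round, worth 0.46 × 180 = 82.8 now; the landlord offers that and keeps 97.2.
Round 3 (the tenant proposes): the landlord can get 97.2 next round, worth 0.46 × 97.2 = 44.712 now, so the tenant offers 44.712, keeping 135.288.
Round 2 (the landlord proposes): the tenant can get 135.288 next round, worth 0.46 × 135.288 = 62.23248 now. The landlord offers 62.23248 and keeps 180 − 62.23248 = 117.76752.
Round 1 (the tenant proposes): the landlord can get 117.76752 next round, worth 0.46 × 117.76752 = 54.1730592 now. The tenant offers 54.1730592 and keeps 180 − 54.1730592 = 125.8269408.

54.17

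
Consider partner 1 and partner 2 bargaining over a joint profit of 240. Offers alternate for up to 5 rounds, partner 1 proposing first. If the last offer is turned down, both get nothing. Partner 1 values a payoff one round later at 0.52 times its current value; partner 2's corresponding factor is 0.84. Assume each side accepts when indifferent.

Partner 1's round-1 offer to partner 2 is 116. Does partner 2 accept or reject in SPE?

Round 5 (partner 1 proposes): partner 2 will accept anything ≥ 0, so partner 1 offers 0 and keeps 240.
Round 4 (partner 2 proposes): partner 1 can get 240 next round, worth 0.52 × 240 = 124.8 now, so partner 2 offers 124.8, keeping 115.2.
Round 3 (partner 1 proposes): partner 2 can get 115.2 next round, worth 0.84 × 115.2 = 96.768 now; partner 1 offers that and keeps 143.232.
Round 2 (partner 2 proposes): partner 1 can get 143.232 next round, worth 0.52 × 143.232 = 74.48064 now; partner 2 offers that and keeps 165.51936.
So by rejecting in round 1, partner 2 gets 165.51936 next round, worth 0.84 × 165.51936 = 139.0362624 now.
Offer 116 < 139.0362624, so partner 2 rejects.

Reject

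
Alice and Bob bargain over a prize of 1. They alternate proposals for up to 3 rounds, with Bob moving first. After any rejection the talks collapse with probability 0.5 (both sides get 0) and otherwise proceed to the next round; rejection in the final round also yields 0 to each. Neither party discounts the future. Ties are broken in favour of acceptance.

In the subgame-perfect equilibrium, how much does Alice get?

Round 3 (Bob proposes): rejection yields 0 for Alice; Bob offers 0 and keeps 1.
Round 2 (Alice proposes): rejecting gives Bob an expected 0.5 × 1 = 0.5, so Alice offers 0.5, keeping 0.5.
Round 1 (Bob proposes): rejecting gives Alice an expected 0.5 × 0.5 = 0.25, so Bob offers 0.25, keeping 0.75.

0.25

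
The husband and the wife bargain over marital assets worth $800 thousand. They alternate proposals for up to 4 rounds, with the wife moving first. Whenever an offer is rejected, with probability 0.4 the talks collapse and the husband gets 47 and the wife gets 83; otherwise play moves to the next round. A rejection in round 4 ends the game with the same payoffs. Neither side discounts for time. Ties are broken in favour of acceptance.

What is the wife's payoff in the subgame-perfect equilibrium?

447.48

By backward induction:
Round 4 (the husband proposes): the wife gets 83 if talks fail, so the husband offers 83 and keeps 717.
Round 3 (the wife proposes): rejecting gives the husband an expected 0.6 × 717 + 0.4 × 47 = 449; the wife offers that and keeps 351.
Round 2 (the husband proposes): rejecting gives the wife an expected 0.6 × 351 + 0.4 × 83 = 243.8, so the husband offers 243.8, keeping 556.2.
Round 1 (the wife proposes): rejecting gives the husband an expected 0.6 × 556.2 + 0.4 × 47 = 352.52. The wife offers 352.52 and keeps 800 − 352.52 = 447.48.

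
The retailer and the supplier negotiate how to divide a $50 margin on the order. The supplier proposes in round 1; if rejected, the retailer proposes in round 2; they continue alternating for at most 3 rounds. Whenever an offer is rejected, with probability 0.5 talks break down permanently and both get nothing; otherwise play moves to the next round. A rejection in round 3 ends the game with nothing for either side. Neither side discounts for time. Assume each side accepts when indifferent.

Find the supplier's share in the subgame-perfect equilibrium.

Round 3 (the supplier proposes): rejection yields 0 for the retailer; the supplier offers 0 and keeps 50.
Round 2 (the retailer proposes): rejecting gives the supplier an expected 0.5 × 50 = 25; the retailer offers that and keeps 25.
Round 1 (the supplier proposes): rejecting gives the retailer an expected 0.5 × 25 = 12.5; the supplier offers that and keeps 37.5.

37.5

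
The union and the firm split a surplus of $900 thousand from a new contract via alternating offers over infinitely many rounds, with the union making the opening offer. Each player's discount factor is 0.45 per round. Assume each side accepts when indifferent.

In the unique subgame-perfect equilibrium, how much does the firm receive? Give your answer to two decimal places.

279.31

In a stationary SPE each proposer offers the other exactly their discounted continuation value.
If the union keeps x when proposing and the firm keeps y when proposing, then x = 900 − 0.45y and y = 900 − 0.45x.
Solving: x = 900(1 − 0.45) / (1 − 0.45·0.45) = 495 / 0.7975 ≈ 620.6897.
The firm gets 900 − 620.6897 ≈ 279.3103.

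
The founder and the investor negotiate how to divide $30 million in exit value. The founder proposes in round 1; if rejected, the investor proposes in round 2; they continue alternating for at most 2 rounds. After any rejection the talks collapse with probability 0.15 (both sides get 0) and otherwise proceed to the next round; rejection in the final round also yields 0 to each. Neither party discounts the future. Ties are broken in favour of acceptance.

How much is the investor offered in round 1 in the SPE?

Round 2 (the investor proposes): rejection yields 0 for the founder; the investor offers 0 and keeps 30.
Round 1 (the founder proposes): rejecting gives the investor an expected 0.85 × 30 = 25.5; the founder offers that and keeps 4.5.

25.5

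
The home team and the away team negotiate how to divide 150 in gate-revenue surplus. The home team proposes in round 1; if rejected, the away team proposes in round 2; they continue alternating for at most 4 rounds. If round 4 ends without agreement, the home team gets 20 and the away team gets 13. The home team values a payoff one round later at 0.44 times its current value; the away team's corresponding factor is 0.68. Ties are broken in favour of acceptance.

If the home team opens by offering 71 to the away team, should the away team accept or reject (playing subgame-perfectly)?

Round 4 (the away team proposes): the home team gets 20 if talks fail, so the away team offers 20 and keeps 130.
Round 3 (the home team proposes): the away team can get 130 next round, worth 0.68 × 130 = 88.4 now. The home team offers 88.4 and keeps 150 − 88.4 = 61.6.
Round 2 (the away team proposes): the home team can get 61.6 next round, worth 0.44 × 61.6 = 27.104 now. The away team offers 27.104 and keeps 150 − 27.104 = 122.896.
So by rejecting in round 1, the away team gets 122.896 next round, worth 0.68 × 122.896 = 83.56928 now.
Offer 71 < 83.56928, so the away team rejects.

Reject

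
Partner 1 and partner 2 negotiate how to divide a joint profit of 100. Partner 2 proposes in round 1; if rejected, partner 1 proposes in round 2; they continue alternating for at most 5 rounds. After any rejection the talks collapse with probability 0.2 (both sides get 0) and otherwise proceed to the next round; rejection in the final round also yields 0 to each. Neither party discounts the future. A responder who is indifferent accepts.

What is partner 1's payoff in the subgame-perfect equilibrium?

26.24

Round 5 (partner 2 proposes): partner 1 will accept anything ≥ 0, so partner 2 offers 0 and keeps 100.
Round 4 (partner 1 proposes): rejecting gives partner 2 an expected 0.8 × 100 = 80; partner 1 offers that and keeps 20.
Round 3 (partner 2 proposes): rejecting gives partner 1 an expected 0.8 × 20 = 16, so partner 2 offers 16, keeping 84.
Round 2 (partner 1 proposes): rejecting gives partner 2 an expected 0.8 × 84 = 67.2; partner 1 offers that and keeps 32.8.
Round 1 (partner 2 proposes): rejecting gives partner 1 an expected 0.8 × 32.8 = 26.24, so partner 2 offers 26.24, keeping 73.76.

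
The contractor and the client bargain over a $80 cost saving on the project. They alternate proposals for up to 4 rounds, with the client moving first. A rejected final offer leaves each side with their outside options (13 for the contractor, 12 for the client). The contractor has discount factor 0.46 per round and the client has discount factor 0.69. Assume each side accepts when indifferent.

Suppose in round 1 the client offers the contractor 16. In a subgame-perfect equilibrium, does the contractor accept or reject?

Work out the contractor's continuation value if the offer is rejected.
Round 4 (the contractor proposes): the client gets 12 if talks fail, so the contractor offers 12 and keeps 68.
Round 3 (the client proposes): the contractor can get 68 next round, worth 0.46 × 68 = 31.28 now. The client offers 31.28 and keeps 80 − 31.28 = 48.72.
Round 2 (the contractor proposes): the client can get 48.72 next round, worth 0.69 × 48.72 = 33.6168 now. The contractor offers 33.6168 and keeps 80 − 33.6168 = 46.3832.
So by rejecting in round 1, the contractor gets 46.3832 next round, worth 0.46 × 46.3832 = 21.336272 now.
Offer 16 < 21.336272, so the contractor rejects.

Reject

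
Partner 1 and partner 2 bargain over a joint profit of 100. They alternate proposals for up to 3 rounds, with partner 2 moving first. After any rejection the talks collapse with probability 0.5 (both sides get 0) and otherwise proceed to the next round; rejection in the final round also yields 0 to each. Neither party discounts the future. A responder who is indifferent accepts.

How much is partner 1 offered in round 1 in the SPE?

By backward induction:
Round 3 (partner 2 proposes): rejection yields 0 for partner 1; partner 2 offers 0 and keeps 100.
Round 2 (partner 1 proposes): rejecting gives partner 2 an expected 0.5 × 100 = 50; partner 1 offers that and keeps 50.
Round 1 (partner 2 proposes): rejecting gives partner 1 an expected 0.5 × 50 = 25. Partner 2 offers 25 and keeps 100 − 25 = 75.

25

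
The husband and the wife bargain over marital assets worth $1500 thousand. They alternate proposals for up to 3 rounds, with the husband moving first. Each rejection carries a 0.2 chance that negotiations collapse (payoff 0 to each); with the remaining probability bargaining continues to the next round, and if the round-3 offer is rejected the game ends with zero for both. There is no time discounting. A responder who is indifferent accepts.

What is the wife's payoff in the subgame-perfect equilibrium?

240

Round 3 (the husband proposes): rejection yields 0 for the wife; the husband offers 0 and keeps 1500.
Round 2 (the wife proposes): rejecting gives the husband an expected 0.8 × 1500 = 1200; the wife offers that and keeps 300.
Round 1 (the husband proposes): rejecting gives the wife an expected 0.8 × 300 = 240; the husband offers that and keeps 1260.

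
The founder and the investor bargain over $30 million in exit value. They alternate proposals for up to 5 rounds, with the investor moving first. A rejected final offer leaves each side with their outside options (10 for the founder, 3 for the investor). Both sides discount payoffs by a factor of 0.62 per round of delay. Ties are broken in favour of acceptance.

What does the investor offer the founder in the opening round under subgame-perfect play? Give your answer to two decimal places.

11.26

Solve by backward induction from round 5.
Round 5 (the investor proposes): the founder gets 10 if talks fail, so the investor offers 10 and keeps 20.
Round 4 (the founder proposes): the investor can get 20 next round, worth 0.62 × 20 = 12.4 now; the founder offers that and keeps 17.6.
Round 3 (the investor proposes): the founder can get 17.6 next round, worth 0.62 × 17.6 = 10.912 now. The investor offers 10.912 and keeps 30 − 10.912 = 19.088.
Round 2 (the founder proposes): the investor can get 19.088 next round, worth 0.62 × 19.088 = 11.83456 now. The founder offers 11.83456 and keeps 30 − 11.83456 = 18.16544.
Round 1 (the investor proposes): the founder can get 18.16544 next round, worth 0.62 × 18.16544 = 11.2625728 now, so the investor offers 11.2625728, keeping 18.7374272.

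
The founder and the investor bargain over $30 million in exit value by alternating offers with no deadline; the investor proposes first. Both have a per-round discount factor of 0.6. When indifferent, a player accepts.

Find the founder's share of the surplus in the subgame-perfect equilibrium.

11.25

When the investor proposes, the founder accepts any offer worth at least 0.6 times what the founder would get by proposing next round; and vice versa.
This gives x = 30 − 0.6y and y = 30 − 0.6x, where x and y are each side's share when it proposes.
Hence (1 − 0.6·0.6)x = 30(1 − 0.6), i.e. 0.64·x = 12.
x = 18.75; the founder's share is 30 − x = 11.25.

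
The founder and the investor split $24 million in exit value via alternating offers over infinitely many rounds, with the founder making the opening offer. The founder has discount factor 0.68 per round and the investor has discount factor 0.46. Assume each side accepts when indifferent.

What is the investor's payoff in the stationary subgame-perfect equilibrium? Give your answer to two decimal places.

When the founder proposes, the investor accepts any offer worth at least 0.46 times what the investor would get by proposing next round; and vice versa.
This gives x = 24 − 0.46y and y = 24 − 0.68x, where x and y are each side's share when it proposes.
Hence (1 − 0.46·0.68)x = 24(1 − 0.46), i.e. 0.6872·x = 12.96.
x ≈ 18.8591; the investor's share is 24 − x ≈ 5.1409.

5.14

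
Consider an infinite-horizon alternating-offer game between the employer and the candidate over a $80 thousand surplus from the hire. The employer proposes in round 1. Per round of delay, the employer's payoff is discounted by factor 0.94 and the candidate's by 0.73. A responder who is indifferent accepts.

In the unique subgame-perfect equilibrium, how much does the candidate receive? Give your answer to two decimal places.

11.17

When the employer proposes, the candidate accepts any offer worth at least 0.73 times what the candidate would get by proposing next round; and vice versa.
This gives x = 80 − 0.73y and y = 80 − 0.94x, where x and y are each side's share when it proposes.
Hence (1 − 0.73·0.94)x = 80(1 − 0.73), i.e. 0.3138·x = 21.6.
x ≈ 68.8337; the candidate's share is 80 − x ≈ 11.1663.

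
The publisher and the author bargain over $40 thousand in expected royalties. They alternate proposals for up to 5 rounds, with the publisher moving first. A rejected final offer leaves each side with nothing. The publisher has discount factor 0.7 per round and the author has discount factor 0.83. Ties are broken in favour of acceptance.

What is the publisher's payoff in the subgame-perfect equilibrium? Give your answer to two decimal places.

Round 5 (the publisher proposes): the author will accept anything ≥ 0, so the publisher offers 0 and keeps 40.
Round 4 (the author proposes): the publisher can get 40 next round, worth 0.7 × 40 = 28 now, so the author offers 28, keeping 12.
Round 3 (the publisher proposes): the author can get 12 next round, worth 0.83 × 12 = 9.96 now. The publisher offers 9.96 and keeps 40 − 9.96 = 30.04.
Round 2 (the author proposes): the publisher can get 30.04 next round, worth 0.7 × 30.04 = 21.028 now. The author offers 21.028 and keeps 40 − 21.028 = 18.972.
Round 1 (the publisher proposes): the author can get 18.972 next round, worth 0.83 × 18.972 = 15.74676 now; the publisher offers that and keeps 24.25324.

24.25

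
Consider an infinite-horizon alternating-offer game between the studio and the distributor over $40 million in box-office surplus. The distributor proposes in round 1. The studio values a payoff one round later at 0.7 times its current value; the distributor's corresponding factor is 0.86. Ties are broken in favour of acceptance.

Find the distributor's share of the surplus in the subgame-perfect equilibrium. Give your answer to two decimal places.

30.15

In a stationary SPE each proposer offers the other exactly their discounted continuation value.
If the distributor keeps x when proposing and the studio keeps y when proposing, then x = 40 − 0.7y and y = 40 − 0.86x.
Solving: x = 40(1 − 0.7) / (1 − 0.86·0.7) = 12 / 0.398 ≈ 30.1508.
The studio gets 40 − 30.1508 ≈ 9.8492.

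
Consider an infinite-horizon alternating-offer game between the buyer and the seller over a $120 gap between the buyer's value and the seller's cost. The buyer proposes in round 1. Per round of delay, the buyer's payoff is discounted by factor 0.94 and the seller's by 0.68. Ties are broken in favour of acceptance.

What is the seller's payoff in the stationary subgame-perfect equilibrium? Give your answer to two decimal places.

In a stationary SPE each proposer offers the other exactly their discounted continuation value.
If the buyer keeps x when proposing and the seller keeps y when proposing, then x = 120 − 0.68y and y = 120 − 0.94x.
Solving: x = 120(1 − 0.68) / (1 − 0.94·0.68) = 38.4 / 0.3608 ≈ 106.4302.
The seller gets 120 − 106.4302 ≈ 13.5698.

13.57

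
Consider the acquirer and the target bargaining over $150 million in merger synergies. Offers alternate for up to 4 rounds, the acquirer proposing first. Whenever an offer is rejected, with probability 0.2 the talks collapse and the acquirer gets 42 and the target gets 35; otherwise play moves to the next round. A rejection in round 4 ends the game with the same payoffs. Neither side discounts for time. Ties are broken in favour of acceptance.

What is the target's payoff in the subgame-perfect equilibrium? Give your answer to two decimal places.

84.06

Round 4 (the target proposes): the acquirer gets 42 if talks fail, so the target offers 42 and keeps 108.
Round 3 (the acquirer proposes): rejecting gives the target an expected 0.8 × 108 + 0.2 × 35 = 93.4; the acquirer offers that and keeps 56.6.
Round 2 (the target proposes): rejecting gives the acquirer an expected 0.8 × 56.6 + 0.2 × 42 = 53.68, so the target offers 53.68, keeping 96.32.
Round 1 (the acquirer proposes): rejecting gives the target an expected 0.8 × 96.32 + 0.2 × 35 = 84.056, so the acquirer offers 84.056, keeping 65.944.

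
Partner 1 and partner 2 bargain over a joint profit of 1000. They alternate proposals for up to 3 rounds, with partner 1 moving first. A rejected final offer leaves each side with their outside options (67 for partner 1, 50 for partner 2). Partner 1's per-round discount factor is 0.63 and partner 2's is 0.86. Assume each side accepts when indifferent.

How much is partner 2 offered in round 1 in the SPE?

Round 3 (partner 1 proposes): partner 2 gets 50 if talks fail, so partner 1 offers 50 and keeps 950.
Round 2 (partner 2 proposes): partner 1 can get 950 next round, worth 0.63 × 950 = 598.5 now, so partner 2 offers 598.5, keeping 401.5.
Round 1 (partner 1 proposes): partner 2 can get 401.5 next round, worth 0.86 × 401.5 = 345.29 now. Partner 1 offers 345.29 and keeps 1000 − 345.29 = 654.71.

345.29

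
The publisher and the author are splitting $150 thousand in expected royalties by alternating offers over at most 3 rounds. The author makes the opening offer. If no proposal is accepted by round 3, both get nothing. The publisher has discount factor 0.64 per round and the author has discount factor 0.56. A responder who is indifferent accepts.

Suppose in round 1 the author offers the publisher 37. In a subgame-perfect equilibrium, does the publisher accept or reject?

Reject

Round 3 (the author proposes): rejection yields 0 for the publisher; the author offers 0 and keeps 150.
Round 2 (the publisher proposes): the author can get 150 next round, worth 0.56 × 150 = 84 now; the publisher offers that and keeps 66.
So by rejecting in round 1, the publisher gets 66 next round, worth 0.64 × 66 = 42.24 now.
Offer 37 < 42.24, so the publisher rejects.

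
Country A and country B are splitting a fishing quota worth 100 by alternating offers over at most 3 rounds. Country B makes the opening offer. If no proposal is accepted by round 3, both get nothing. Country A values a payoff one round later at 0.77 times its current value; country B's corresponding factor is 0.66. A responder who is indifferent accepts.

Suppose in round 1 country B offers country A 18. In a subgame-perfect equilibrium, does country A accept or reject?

Round 3 (country B proposes): country A will accept anything ≥ 0, so country B offers 0 and keeps 100.
Round 2 (country A proposes): country B can get 100 next round, worth 0.66 × 100 = 66 now; country A offers that and keeps 34.
So by rejecting in round 1, country A gets 34 next round, worth 0.77 × 34 = 26.18 now.
Offer 18 < 26.18, so country A rejects.

Reject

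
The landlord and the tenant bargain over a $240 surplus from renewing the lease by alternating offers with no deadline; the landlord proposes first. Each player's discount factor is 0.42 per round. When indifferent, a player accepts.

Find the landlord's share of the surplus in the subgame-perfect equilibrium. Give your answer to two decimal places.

169.01

Let x be the landlord's share when the landlord proposes and y be the tenant's share when the tenant proposes.
The tenant accepts iff offered ≥ 0.42·y, so x = 240 − 0.42y. Symmetrically y = 240 − 0.42x.
Substituting: x = 240 − 0.42(240 − 0.42x), giving x(1 − 0.42·0.42) = 240(1 − 0.42).
So x = 240 × 0.58 / 0.8236 ≈ 169.0141, and the tenant receives 240 − x ≈ 70.9859.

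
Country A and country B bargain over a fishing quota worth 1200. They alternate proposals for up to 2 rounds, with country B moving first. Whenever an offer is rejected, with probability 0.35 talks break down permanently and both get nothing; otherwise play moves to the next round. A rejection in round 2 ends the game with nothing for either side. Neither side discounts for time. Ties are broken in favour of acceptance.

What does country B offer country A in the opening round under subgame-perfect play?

Round 2 (country A proposes): rejection yields 0 for country B; country A offers 0 and keeps 1200.
Round 1 (country B proposes): rejecting gives country A an expected 0.65 × 1200 = 780. Country B offers 780 and keeps 1200 − 780 = 420.

780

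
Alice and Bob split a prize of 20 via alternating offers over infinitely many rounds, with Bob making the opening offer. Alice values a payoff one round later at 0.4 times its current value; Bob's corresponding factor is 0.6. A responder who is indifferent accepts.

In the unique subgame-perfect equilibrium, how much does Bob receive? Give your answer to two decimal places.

In a stationary SPE each proposer offers the other exactly their discounted continuation value.
If Bob keeps x when proposing and Alice keeps y when proposing, then x = 20 − 0.4y and y = 20 − 0.6x.
Solving: x = 20(1 − 0.4) / (1 − 0.6·0.4) = 12 / 0.76 ≈ 15.7895.
Alice gets 20 − 15.7895 ≈ 4.2105.

15.79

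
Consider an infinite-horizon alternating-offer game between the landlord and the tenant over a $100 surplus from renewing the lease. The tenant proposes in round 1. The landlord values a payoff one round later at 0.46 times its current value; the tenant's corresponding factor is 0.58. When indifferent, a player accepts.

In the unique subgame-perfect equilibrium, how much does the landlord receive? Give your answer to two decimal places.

Let x be the tenant's share when the tenant proposes and y be the landlord's share when the landlord proposes.
The landlord accepts iff offered ≥ 0.46·y, so x = 100 − 0.46y. Symmetrically y = 100 − 0.58x.
Substituting: x = 100 − 0.46(100 − 0.58x), giving x(1 − 0.58·0.46) = 100(1 − 0.46).
So x = 100 × 0.54 / 0.7332 ≈ 73.6498, and the landlord receives 100 − x ≈ 26.3502.

26.35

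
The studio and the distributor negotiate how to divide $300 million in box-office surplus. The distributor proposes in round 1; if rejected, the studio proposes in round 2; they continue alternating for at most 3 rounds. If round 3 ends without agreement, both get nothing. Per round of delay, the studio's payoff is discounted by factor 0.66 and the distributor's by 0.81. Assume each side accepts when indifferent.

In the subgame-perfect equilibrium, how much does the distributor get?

262.38

Round 3 (the distributor proposes): the studio will accept anything ≥ 0, so the distributor offers 0 and keeps 300.
Round 2 (the studio proposes): the distributor can get 300 next round, worth 0.81 × 300 = 243 now, so the studio offers 243, keeping 57.
Round 1 (the distributor proposes): the studio can get 57 next round, worth 0.66 × 57 = 37.62 now; the distributor offers that and keeps 262.38.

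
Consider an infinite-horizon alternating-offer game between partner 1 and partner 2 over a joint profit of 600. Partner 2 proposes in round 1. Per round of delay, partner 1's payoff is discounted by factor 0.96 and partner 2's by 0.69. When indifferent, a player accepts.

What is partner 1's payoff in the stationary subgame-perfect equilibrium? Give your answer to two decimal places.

528.91

Let x be partner 2's share when partner 2 proposes and y be partner 1's share when partner 1 proposes.
Partner 1 accepts iff offered ≥ 0.96·y, so x = 600 − 0.96y. Symmetrically y = 600 − 0.69x.
Substituting: x = 600 − 0.96(600 − 0.69x), giving x(1 − 0.69·0.96) = 600(1 − 0.96).
So x = 600 × 0.04 / 0.3376 ≈ 71.0900, and partner 1 receives 600 − x ≈ 528.9100.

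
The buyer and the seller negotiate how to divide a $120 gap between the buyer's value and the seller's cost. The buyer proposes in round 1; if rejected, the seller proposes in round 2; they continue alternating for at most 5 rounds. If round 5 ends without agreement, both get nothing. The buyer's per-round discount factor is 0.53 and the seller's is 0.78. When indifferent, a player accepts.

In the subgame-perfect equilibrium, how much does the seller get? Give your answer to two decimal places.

62.18

Round 5 (the buyer proposes): the seller will accept anything ≥ 0, so the buyer offers 0 and keeps 120.
Round 4 (the seller proposes): the buyer can get 120 next round, worth 0.53 × 120 = 63.6 now, so the seller offers 63.6, keeping 56.4.
Round 3 (the buyer proposes): the seller can get 56.4 next round, worth 0.78 × 56.4 = 43.992 now. The buyer offers 43.992 and keeps 120 − 43.992 = 76.008.
Round 2 (the seller proposes): the buyer can get 76.008 next round, worth 0.53 × 76.008 = 40.28424 now. The seller offers 40.28424 and keeps 120 − 40.28424 = 79.71576.
Round 1 (the buyer proposes): the seller can get 79.71576 next round, worth 0.78 × 79.71576 = 62.1782928 now; the buyer offers that and keeps 57.8217072.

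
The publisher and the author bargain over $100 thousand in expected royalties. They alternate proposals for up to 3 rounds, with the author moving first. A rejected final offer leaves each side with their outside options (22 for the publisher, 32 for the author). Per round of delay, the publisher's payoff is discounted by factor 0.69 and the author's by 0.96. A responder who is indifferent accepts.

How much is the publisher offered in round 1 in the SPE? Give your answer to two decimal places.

Round 3 (the author proposes): the publisher gets 22 if talks fail, so the author offers 22 and keeps 78.
Round 2 (the publisher proposes): the author can get 78 next round, worth 0.96 × 78 = 74.88 now; the publisher offers that and keeps 25.12.
Round 1 (the author proposes): the publisher can get 25.12 next round, worth 0.69 × 25.12 = 17.3328 now, so the author offers 17.3328, keeping 82.6672.

17.33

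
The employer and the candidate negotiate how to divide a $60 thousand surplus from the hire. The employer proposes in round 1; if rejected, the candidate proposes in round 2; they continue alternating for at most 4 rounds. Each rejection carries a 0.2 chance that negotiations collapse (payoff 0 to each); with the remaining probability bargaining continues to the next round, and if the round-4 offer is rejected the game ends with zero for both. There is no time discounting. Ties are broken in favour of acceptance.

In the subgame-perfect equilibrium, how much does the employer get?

19.68

Round 4 (the candidate proposes): rejection yields 0 for the employer; the candidate offers 0 and keeps 60.
Round 3 (the employer proposes): rejecting gives the candidate an expected 0.8 × 60 = 48; the employer offers that and keeps 12.
Round 2 (the candidate proposes): rejecting gives the employer an expected 0.8 × 12 = 9.6; the candidate offers that and keeps 50.4.
Round 1 (the employer proposes): rejecting gives the candidate an expected 0.8 × 50.4 = 40.32. The employer offers 40.32 and keeps 60 − 40.32 = 19.68.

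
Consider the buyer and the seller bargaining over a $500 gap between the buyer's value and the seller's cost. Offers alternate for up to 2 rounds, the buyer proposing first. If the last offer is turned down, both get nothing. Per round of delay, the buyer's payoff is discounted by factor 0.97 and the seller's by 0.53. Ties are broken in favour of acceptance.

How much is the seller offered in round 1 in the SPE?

Round 2 (the seller proposes): rejection yields 0 for the buyer; the seller offers 0 and keeps 500.
Round 1 (the buyer proposes): the seller can get 500 next round, worth 0.53 × 500 = 265 now, so the buyer offers 265, keeping 235.

265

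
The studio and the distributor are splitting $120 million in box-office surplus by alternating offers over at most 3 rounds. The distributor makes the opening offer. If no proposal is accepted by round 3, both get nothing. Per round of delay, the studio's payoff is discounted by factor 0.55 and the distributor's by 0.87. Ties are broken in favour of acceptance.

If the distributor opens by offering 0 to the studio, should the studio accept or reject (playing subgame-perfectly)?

Round 3 (the distributor proposes): rejection yields 0 for the studio; the distributor offers 0 and keeps 120.
Round 2 (the studio proposes): the distributor can get 120 next round, worth 0.87 × 120 = 104.4 now, so the studio offers 104.4, keeping 15.6.
So by rejecting in round 1, the studio gets 15.6 next round, worth 0.55 × 15.6 = 8.58 now.
Offer 0 < 8.58, so the studio rejects.

Reject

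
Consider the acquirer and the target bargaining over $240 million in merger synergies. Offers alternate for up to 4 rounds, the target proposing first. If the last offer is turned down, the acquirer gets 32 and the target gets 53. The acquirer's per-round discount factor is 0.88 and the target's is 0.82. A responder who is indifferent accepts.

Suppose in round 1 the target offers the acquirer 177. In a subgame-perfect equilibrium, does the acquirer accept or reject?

Round 4 (the acquirer proposes): the target gets 53 if talks fail, so the acquirer offers 53 and keeps 187.
Round 3 (the target proposes): the acquirer can get 187 next round, worth 0.88 × 187 = 164.56 now; the target offers that and keeps 75.44.
Round 2 (the acquirer proposes): the target can get 75.44 next round, worth 0.82 × 75.44 = 61.8608 now, so the acquirer offers 61.8608, keeping 178.1392.
So by rejecting in round 1, the acquirer gets 178.1392 next round, worth 0.88 × 178.1392 = 156.762496 now.
Offer 177 ≥ 156.762496, so the acquirer accepts.

Accept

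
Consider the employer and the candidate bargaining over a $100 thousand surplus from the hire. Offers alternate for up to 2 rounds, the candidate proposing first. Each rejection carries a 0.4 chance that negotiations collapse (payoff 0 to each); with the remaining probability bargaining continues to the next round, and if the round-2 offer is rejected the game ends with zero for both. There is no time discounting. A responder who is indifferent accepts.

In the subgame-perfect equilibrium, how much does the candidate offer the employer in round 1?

60

Round 2 (the employer proposes): the candidate will accept anything ≥ 0, so the employer offers 0 and keeps 100.
Round 1 (the candidate proposes): rejecting gives the employer an expected 0.6 × 100 = 60. The candidate offers 60 and keeps 100 − 60 = 40.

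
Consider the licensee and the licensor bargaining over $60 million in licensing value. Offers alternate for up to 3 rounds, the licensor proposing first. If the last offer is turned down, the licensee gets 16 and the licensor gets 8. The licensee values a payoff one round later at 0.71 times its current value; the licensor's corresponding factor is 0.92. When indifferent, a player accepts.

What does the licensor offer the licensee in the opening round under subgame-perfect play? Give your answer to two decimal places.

13.86

Round 3 (the licensor proposes): the licensee gets 16 if talks fail, so the licensor offers 16 and keeps 44.
Round 2 (the licensee proposes): the licensor can get 44 next round, worth 0.92 × 44 = 40.48 now, so the licensee offers 40.48, keeping 19.52.
Round 1 (the licensor proposes): the licensee can get 19.52 next round, worth 0.71 × 19.52 = 13.8592 now. The licensor offers 13.8592 and keeps 60 − 13.8592 = 46.1408.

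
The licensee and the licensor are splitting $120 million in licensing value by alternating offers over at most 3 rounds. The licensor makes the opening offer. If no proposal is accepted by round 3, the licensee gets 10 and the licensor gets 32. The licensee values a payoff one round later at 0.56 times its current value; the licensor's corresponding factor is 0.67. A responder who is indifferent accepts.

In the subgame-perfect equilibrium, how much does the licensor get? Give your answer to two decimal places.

94.07

Round 3 (the licensor proposes): the licensee gets 10 if talks fail, so the licensor offers 10 and keeps 110.
Round 2 (the licensee proposes): the licensor can get 110 next round, worth 0.67 × 110 = 73.7 now, so the licensee offers 73.7, keeping 46.3.
Round 1 (the licensor proposes): the licensee can get 46.3 next round, worth 0.56 × 46.3 = 25.928 now. The licensor offers 25.928 and keeps 120 − 25.928 = 94.072.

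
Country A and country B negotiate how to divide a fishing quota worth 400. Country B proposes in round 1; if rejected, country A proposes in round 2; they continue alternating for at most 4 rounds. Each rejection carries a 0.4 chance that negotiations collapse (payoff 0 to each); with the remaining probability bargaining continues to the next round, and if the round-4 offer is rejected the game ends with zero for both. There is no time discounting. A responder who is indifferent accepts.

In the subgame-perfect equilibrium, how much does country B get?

217.6

Round 4 (country A proposes): rejection yields 0 for country B; country A offers 0 and keeps 400.
Round 3 (country B proposes): rejecting gives country A an expected 0.6 × 400 = 240. Country B offers 240 and keeps 400 − 240 = 160.
Round 2 (country A proposes): rejecting gives country B an expected 0.6 × 160 = 96, so country A offers 96, keeping 304.
Round 1 (country B proposes): rejecting gives country A an expected 0.6 × 304 = 182.4, so country B offers 182.4, keeping 217.6.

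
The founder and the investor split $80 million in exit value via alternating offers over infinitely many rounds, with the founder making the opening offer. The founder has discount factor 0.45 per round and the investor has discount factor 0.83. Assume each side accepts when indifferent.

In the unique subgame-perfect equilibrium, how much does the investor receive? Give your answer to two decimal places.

When the founder proposes, the investor accepts any offer worth at least 0.83 times what the investor would get by proposing next round; and vice versa.
This gives x = 80 − 0.83y and y = 80 − 0.45x, where x and y are each side's share when it proposes.
Hence (1 − 0.83·0.45)x = 80(1 − 0.83), i.e. 0.6265·x = 13.6.
x ≈ 21.7079; the investor's share is 80 − x ≈ 58.2921.

58.29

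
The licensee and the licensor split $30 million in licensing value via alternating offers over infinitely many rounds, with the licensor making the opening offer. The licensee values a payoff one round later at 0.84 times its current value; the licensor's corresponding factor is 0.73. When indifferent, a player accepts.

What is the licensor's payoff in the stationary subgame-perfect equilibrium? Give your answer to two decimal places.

In a stationary SPE each proposer offers the other exactly their discounted continuation value.
If the licensor keeps x when proposing and the licensee keeps y when proposing, then x = 30 − 0.84y and y = 30 − 0.73x.
Solving: x = 30(1 − 0.84) / (1 − 0.73·0.84) = 4.8 / 0.3868 ≈ 12.4095.
The licensee gets 30 − 12.4095 ≈ 17.5905.

12.41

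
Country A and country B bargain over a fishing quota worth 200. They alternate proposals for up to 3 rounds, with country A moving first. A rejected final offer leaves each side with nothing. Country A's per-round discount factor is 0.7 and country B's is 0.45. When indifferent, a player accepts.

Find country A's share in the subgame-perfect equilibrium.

173

By backward induction:
Round 3 (country A proposes): country B will accept anything ≥ 0, so country A offers 0 and keeps 200.
Round 2 (country B proposes): country A can get 200 next round, worth 0.7 × 200 = 140 now. Country B offers 140 and keeps 200 − 140 = 60.
Round 1 (country A proposes): country B can get 60 next round, worth 0.45 × 60 = 27 now, so country A offers 27, keeping 173.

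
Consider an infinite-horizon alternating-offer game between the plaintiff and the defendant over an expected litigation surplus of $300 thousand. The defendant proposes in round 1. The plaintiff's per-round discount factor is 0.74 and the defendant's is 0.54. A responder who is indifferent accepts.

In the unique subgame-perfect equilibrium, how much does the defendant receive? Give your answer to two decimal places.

Let x be the defendant's share when the defendant proposes and y be the plaintiff's share when the plaintiff proposes.
The plaintiff accepts iff offered ≥ 0.74·y, so x = 300 − 0.74y. Symmetrically y = 300 − 0.54x.
Substituting: x = 300 − 0.74(300 − 0.54x), giving x(1 − 0.54·0.74) = 300(1 − 0.74).
So x = 300 × 0.26 / 0.6004 ≈ 129.9134, and the plaintiff receives 300 − x ≈ 170.0866.

129.91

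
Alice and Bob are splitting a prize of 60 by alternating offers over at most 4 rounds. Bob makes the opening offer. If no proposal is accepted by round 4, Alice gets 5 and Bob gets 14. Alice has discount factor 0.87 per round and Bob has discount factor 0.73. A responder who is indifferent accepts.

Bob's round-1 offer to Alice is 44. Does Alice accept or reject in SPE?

Accept

Round 4 (Alice proposes): Bob gets 14 if talks fail, so Alice offers 14 and keeps 46.
Round 3 (Bob proposes): Alice can get 46 next round, worth 0.87 × 46 = 40.02 now. Bob offers 40.02 and keeps 60 − 40.02 = 19.98.
Round 2 (Alice proposes): Bob can get 19.98 next round, worth 0.73 × 19.98 = 14.5854 now. Alice offers 14.5854 and keeps 60 − 14.5854 = 45.4146.
So by rejecting in round 1, Alice gets 45.4146 next round, worth 0.87 × 45.4146 = 39.510702 now.
Offer 44 ≥ 39.510702, so Alice accepts.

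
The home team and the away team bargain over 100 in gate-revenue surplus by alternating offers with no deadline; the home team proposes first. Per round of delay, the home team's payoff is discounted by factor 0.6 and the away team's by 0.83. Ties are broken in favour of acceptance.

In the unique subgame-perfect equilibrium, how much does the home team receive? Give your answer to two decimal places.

33.86

In a stationary SPE each proposer offers the other exactly their discounted continuation value.
If the home team keeps x when proposing and the away team keeps y when proposing, then x = 100 − 0.83y and y = 100 − 0.6x.
Solving: x = 100(1 − 0.83) / (1 − 0.6·0.83) = 17 / 0.502 ≈ 33.8645.
The away team gets 100 − 33.8645 ≈ 66.1355.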